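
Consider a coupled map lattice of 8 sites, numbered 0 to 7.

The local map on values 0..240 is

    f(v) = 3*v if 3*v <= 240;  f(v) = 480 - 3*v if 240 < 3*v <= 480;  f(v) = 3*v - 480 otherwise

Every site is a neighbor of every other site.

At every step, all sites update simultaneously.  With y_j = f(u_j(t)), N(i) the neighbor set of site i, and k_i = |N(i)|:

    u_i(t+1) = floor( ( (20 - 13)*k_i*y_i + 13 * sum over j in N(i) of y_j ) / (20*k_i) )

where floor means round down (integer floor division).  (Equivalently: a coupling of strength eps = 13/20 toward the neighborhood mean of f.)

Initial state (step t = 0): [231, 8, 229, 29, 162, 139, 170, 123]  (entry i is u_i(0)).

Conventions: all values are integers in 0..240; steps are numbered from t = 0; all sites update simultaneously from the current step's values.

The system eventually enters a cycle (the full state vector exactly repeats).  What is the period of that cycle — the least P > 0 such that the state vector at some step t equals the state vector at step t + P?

Simulating step by step:
t=0: [231, 8, 229, 29, 162, 139, 170, 123]
t=1: [123, 74, 122, 91, 70, 85, 76, 97]
t=2: [168, 196, 169, 193, 193, 197, 198, 188]
t=3: [68, 89, 68, 87, 87, 90, 91, 83]
t=4: [210, 213, 210, 214, 214, 212, 211, 217]
t=5: [155, 158, 155, 158, 158, 157, 156, 161]
t=6: [10, 8, 10, 8, 8, 9, 9, 7]
t=7: [26, 25, 26, 25, 25, 26, 26, 24]
t=8: [76, 75, 76, 75, 75, 76, 76, 75]
t=9: [226, 226, 226, 226, 226, 226, 226, 226]
t=10: [198, 198, 198, 198, 198, 198, 198, 198]
t=11: [114, 114, 114, 114, 114, 114, 114, 114]
t=12: [138, 138, 138, 138, 138, 138, 138, 138]
t=13: [66, 66, 66, 66, 66, 66, 66, 66]
t=14: [198, 198, 198, 198, 198, 198, 198, 198]

Answer: 4
Key observation: The state at step 10, [198, 198, 198, 198, 198, 198, 198, 198], reappears at step 14 — and no state repeats earlier — so the cycle the system enters has period 4.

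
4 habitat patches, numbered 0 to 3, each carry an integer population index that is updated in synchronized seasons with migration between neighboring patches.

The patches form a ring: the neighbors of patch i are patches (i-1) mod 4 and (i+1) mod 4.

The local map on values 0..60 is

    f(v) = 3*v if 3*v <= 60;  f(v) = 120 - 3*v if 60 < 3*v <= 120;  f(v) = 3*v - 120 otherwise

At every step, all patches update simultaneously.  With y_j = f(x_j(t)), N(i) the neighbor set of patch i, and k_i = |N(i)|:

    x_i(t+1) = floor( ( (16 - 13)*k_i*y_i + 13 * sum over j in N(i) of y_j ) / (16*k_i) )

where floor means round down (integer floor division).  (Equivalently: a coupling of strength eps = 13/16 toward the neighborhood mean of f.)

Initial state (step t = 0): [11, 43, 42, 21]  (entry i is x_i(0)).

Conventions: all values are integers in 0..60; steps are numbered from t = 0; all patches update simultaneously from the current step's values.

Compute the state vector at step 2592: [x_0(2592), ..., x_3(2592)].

Answer: [9, 9, 9, 9]
Key observation: The state at step 12, [9, 9, 9, 9], reappears at step 16: the system is in a cycle of period 4 from step 12 on.  Therefore the state at step 2592 equals the state at step 12 + ((2592 - 12) mod 4) = 12, which is [9, 9, 9, 9].

Derivation:
t=0: [11, 43, 42, 21]
t=1: [33, 17, 27, 26]
t=2: [41, 33, 45, 32]
t=3: [18, 11, 21, 11]
t=4: [36, 51, 37, 51]
t=5: [29, 14, 28, 14]
t=6: [40, 35, 40, 35]
t=7: [12, 2, 12, 2]
t=8: [11, 30, 11, 30]
t=9: [30, 32, 30, 32]
t=10: [25, 28, 25, 28]
t=11: [37, 43, 37, 43]
t=12: [9, 9, 9, 9]
t=13: [27, 27, 27, 27]
t=14: [39, 39, 39, 39]
t=15: [3, 3, 3, 3]
t=16: [9, 9, 9, 9]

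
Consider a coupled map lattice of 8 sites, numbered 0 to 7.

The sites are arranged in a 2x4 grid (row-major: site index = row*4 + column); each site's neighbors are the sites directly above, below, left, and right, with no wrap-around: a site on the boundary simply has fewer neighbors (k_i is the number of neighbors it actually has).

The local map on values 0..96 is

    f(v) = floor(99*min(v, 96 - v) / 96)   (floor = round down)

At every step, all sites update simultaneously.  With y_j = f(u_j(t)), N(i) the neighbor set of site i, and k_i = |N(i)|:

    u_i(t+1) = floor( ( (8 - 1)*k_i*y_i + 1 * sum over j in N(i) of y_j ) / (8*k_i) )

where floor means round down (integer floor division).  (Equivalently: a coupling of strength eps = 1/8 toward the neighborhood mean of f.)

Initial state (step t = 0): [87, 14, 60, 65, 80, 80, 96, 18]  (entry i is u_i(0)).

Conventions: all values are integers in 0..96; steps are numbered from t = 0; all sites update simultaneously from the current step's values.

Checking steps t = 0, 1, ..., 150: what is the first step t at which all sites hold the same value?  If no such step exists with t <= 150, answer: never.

Simulating step by step:
t=0: [87, 14, 60, 65, 80, 80, 96, 18]  (not all equal)
t=1: [9, 14, 34, 30, 15, 15, 2, 17]  (not all equal)
t=2: [9, 14, 32, 29, 14, 14, 4, 16]  (not all equal)
t=3: [9, 14, 30, 28, 13, 13, 6, 16]  (not all equal)
t=4: [9, 14, 28, 27, 12, 12, 7, 16]  (not all equal)
t=5: [9, 14, 26, 26, 11, 11, 8, 16]  (not all equal)
t=6: [9, 14, 24, 25, 10, 11, 9, 16]  (not all equal)
t=7: [9, 14, 23, 24, 10, 11, 10, 16]  (not all equal)
t=8: [9, 14, 22, 23, 10, 11, 10, 16]  (not all equal)
t=9: [9, 14, 21, 22, 10, 11, 10, 16]  (not all equal)
t=10: [9, 13, 20, 21, 10, 11, 10, 16]  (not all equal)
t=11: [9, 13, 19, 20, 10, 11, 10, 15]  (not all equal)
t=12: [9, 13, 18, 19, 10, 11, 10, 15]  (not all equal)
t=13: [9, 12, 17, 18, 10, 11, 10, 14]  (not all equal)
t=14: [9, 12, 16, 17, 10, 10, 10, 14]  (not all equal)
t=15: [9, 11, 15, 16, 9, 10, 10, 13]  (not all equal)
t=16: [9, 11, 14, 15, 9, 10, 10, 13]  (not all equal)
t=17: [9, 11, 13, 14, 9, 10, 10, 12]  (not all equal)
t=18: [9, 10, 12, 13, 9, 10, 10, 12]  (not all equal)
t=19: [9, 10, 11, 12, 9, 9, 10, 11]  (not all equal)
t=20: [9, 9, 10, 11, 9, 9, 10, 11]  (not all equal)
t=21: [9, 9, 10, 10, 9, 9, 10, 10]  (not all equal)
t=22: [9, 9, 9, 10, 9, 9, 9, 10]  (not all equal)
t=23: [9, 9, 9, 9, 9, 9, 9, 9]  (all equal)

Answer: 23
Key observation: Synchronization is absorbing here: once all sites are equal they stay equal, and step 23 is the first all-equal step.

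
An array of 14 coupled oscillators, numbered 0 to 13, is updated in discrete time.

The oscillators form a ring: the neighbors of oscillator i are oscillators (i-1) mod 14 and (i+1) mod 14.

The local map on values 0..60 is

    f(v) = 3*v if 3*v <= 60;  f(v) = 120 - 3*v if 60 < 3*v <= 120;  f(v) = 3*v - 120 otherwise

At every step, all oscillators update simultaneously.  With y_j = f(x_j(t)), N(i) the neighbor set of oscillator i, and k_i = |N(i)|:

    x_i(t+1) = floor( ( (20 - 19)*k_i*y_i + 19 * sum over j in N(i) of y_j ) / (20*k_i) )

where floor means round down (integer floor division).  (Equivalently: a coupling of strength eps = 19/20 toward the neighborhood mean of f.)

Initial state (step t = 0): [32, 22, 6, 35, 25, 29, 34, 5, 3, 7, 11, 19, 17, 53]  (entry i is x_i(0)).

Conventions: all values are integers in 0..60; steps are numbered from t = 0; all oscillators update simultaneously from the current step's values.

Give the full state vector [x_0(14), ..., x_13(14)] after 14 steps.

Answer: [26, 35, 27, 39, 35, 46, 39, 48, 44, 41, 38, 29, 23, 35]

Derivation:
t=0: [32, 22, 6, 35, 25, 29, 34, 5, 3, 7, 11, 19, 17, 53]
t=1: [45, 22, 33, 30, 25, 31, 23, 13, 17, 21, 38, 42, 48, 37]
t=2: [30, 19, 40, 32, 29, 46, 33, 50, 48, 29, 30, 14, 8, 18]
t=3: [54, 17, 38, 16, 21, 26, 23, 22, 31, 27, 37, 27, 46, 28]
t=4: [43, 25, 47, 32, 45, 53, 48, 39, 45, 19, 37, 14, 36, 30]
t=5: [36, 16, 33, 18, 30, 20, 21, 18, 29, 14, 47, 12, 34, 11]
t=6: [39, 18, 49, 26, 55, 44, 57, 45, 47, 27, 38, 20, 33, 15]
t=7: [47, 16, 46, 36, 27, 46, 15, 34, 26, 14, 47, 15, 50, 13]
t=8: [42, 20, 29, 27, 16, 40, 19, 42, 30, 32, 42, 26, 41, 26]
t=9: [48, 21, 48, 40, 20, 49, 5, 41, 15, 18, 31, 6, 40, 6]
t=10: [36, 25, 28, 39, 15, 36, 15, 28, 29, 36, 35, 13, 17, 12]
t=11: [39, 25, 24, 38, 9, 43, 25, 38, 24, 23, 24, 33, 38, 31]
t=12: [34, 26, 26, 35, 8, 34, 9, 44, 29, 48, 36, 26, 23, 5]
t=13: [27, 30, 29, 32, 16, 25, 15, 29, 18, 22, 31, 32, 29, 33]
t=14: [26, 35, 27, 39, 35, 46, 39, 48, 44, 41, 38, 29, 23, 35]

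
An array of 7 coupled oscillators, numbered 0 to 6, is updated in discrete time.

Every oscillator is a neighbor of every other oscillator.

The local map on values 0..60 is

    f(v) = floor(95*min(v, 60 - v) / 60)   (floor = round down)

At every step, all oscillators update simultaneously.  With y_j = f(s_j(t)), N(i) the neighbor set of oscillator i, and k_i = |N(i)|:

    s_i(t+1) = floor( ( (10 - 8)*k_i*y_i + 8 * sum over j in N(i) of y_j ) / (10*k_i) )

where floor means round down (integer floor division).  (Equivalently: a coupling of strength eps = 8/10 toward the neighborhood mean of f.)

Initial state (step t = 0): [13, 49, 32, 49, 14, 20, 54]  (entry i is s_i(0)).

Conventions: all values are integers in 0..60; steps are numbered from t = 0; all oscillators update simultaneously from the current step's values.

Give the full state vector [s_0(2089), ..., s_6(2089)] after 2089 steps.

Simulating step by step:
t=0: [13, 49, 32, 49, 14, 20, 54]
t=1: [22, 22, 24, 22, 22, 23, 21]
t=2: [34, 34, 34, 34, 34, 34, 34]
t=3: [41, 41, 41, 41, 41, 41, 41]
t=4: [30, 30, 30, 30, 30, 30, 30]
t=5: [47, 47, 47, 47, 47, 47, 47]
t=6: [20, 20, 20, 20, 20, 20, 20]
t=7: [31, 31, 31, 31, 31, 31, 31]
t=8: [45, 45, 45, 45, 45, 45, 45]
t=9: [23, 23, 23, 23, 23, 23, 23]
t=10: [36, 36, 36, 36, 36, 36, 36]
t=11: [38, 38, 38, 38, 38, 38, 38]
t=12: [34, 34, 34, 34, 34, 34, 34]

Answer: [23, 23, 23, 23, 23, 23, 23]
Key observation: The state at step 2, [34, 34, 34, 34, 34, 34, 34], reappears at step 12: the system is in a cycle of period 10 from step 2 on.  Therefore the state at step 2089 equals the state at step 2 + ((2089 - 2) mod 10) = 9, which is [23, 23, 23, 23, 23, 23, 23].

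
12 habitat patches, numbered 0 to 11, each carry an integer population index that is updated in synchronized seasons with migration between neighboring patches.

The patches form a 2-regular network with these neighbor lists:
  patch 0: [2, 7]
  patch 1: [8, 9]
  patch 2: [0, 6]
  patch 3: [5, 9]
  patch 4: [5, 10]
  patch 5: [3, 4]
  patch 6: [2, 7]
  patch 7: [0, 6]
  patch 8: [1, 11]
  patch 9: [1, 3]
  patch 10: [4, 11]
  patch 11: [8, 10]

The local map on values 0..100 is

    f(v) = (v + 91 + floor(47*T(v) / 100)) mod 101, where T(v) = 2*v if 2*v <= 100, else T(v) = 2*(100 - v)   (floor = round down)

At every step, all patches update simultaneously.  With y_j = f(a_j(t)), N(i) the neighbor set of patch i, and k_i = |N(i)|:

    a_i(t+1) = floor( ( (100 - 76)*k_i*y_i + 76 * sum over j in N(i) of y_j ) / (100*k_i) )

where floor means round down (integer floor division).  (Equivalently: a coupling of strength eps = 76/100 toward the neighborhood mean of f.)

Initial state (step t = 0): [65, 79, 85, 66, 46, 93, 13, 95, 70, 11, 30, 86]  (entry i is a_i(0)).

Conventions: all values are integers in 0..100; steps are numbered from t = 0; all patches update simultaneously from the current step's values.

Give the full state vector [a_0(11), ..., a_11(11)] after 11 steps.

Simulating step by step:
t=0: [65, 79, 85, 66, 46, 93, 13, 95, 70, 11, 30, 86]
t=1: [88, 58, 60, 58, 71, 84, 71, 60, 88, 69, 75, 73]
t=2: [87, 88, 88, 88, 88, 87, 87, 88, 87, 87, 88, 88]
t=3: [89, 89, 89, 89, 89, 89, 89, 89, 89, 89, 89, 89]
t=4: [89, 89, 89, 89, 89, 89, 89, 89, 89, 89, 89, 89]
t=5: [89, 89, 89, 89, 89, 89, 89, 89, 89, 89, 89, 89]
t=6: [89, 89, 89, 89, 89, 89, 89, 89, 89, 89, 89, 89]
t=7: [89, 89, 89, 89, 89, 89, 89, 89, 89, 89, 89, 89]
t=8: [89, 89, 89, 89, 89, 89, 89, 89, 89, 89, 89, 89]
t=9: [89, 89, 89, 89, 89, 89, 89, 89, 89, 89, 89, 89]
t=10: [89, 89, 89, 89, 89, 89, 89, 89, 89, 89, 89, 89]
t=11: [89, 89, 89, 89, 89, 89, 89, 89, 89, 89, 89, 89]

Answer: [89, 89, 89, 89, 89, 89, 89, 89, 89, 89, 89, 89]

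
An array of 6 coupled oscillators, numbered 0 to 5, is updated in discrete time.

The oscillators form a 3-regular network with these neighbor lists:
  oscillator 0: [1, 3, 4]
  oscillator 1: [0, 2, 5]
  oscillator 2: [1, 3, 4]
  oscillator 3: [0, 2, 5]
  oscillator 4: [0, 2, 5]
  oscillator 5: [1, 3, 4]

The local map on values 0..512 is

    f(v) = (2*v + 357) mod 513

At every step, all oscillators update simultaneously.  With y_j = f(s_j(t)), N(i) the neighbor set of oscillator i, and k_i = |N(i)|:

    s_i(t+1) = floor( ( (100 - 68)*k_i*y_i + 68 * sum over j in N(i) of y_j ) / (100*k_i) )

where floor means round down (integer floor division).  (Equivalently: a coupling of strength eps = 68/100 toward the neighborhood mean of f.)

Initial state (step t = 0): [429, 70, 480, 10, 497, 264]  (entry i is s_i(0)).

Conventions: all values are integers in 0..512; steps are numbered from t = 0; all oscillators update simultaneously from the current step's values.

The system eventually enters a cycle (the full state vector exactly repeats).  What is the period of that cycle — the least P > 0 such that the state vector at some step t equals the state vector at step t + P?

Answer: 18
Key observation: The state at step 16, [136, 136, 137, 137, 137, 137], reappears at step 34 — and no state repeats earlier — so the cycle the system enters has period 18.

Derivation:
t=0: [429, 70, 480, 10, 497, 264]
t=1: [332, 352, 364, 313, 297, 390]
t=2: [376, 164, 232, 304, 293, 249]
t=3: [265, 221, 337, 310, 303, 348]
t=4: [391, 183, 273, 240, 236, 280]
t=5: [228, 272, 317, 309, 306, 321]
t=6: [392, 410, 448, 434, 432, 451]
t=7: [160, 178, 196, 194, 192, 198]
t=8: [202, 209, 225, 219, 218, 226]
t=9: [266, 273, 280, 280, 279, 281]
t=10: [391, 393, 400, 398, 397, 401]
t=11: [119, 122, 125, 126, 125, 126]
t=12: [89, 89, 93, 92, 91, 93]
t=13: [24, 25, 26, 27, 26, 26]
t=14: [407, 407, 409, 408, 408, 409]
t=15: [145, 146, 147, 147, 147, 147]
t=16: [136, 136, 137, 137, 137, 137]
t=17: [116, 116, 117, 117, 117, 117]
t=18: [76, 76, 77, 77, 77, 77]
t=19: [509, 509, 510, 510, 510, 510]
t=20: [349, 349, 350, 350, 350, 350]
t=21: [29, 29, 30, 30, 30, 30]
t=22: [415, 415, 416, 416, 416, 416]
t=23: [161, 161, 162, 162, 162, 162]
t=24: [166, 166, 167, 167, 167, 167]
t=25: [176, 176, 177, 177, 177, 177]
t=26: [196, 196, 197, 197, 197, 197]
t=27: [236, 236, 237, 237, 237, 237]
t=28: [316, 316, 317, 317, 317, 317]
t=29: [476, 476, 477, 477, 477, 477]
t=30: [283, 283, 284, 284, 284, 284]
t=31: [410, 410, 411, 411, 411, 411]
t=32: [151, 151, 152, 152, 152, 152]
t=33: [146, 146, 147, 147, 147, 147]
t=34: [136, 136, 137, 137, 137, 137]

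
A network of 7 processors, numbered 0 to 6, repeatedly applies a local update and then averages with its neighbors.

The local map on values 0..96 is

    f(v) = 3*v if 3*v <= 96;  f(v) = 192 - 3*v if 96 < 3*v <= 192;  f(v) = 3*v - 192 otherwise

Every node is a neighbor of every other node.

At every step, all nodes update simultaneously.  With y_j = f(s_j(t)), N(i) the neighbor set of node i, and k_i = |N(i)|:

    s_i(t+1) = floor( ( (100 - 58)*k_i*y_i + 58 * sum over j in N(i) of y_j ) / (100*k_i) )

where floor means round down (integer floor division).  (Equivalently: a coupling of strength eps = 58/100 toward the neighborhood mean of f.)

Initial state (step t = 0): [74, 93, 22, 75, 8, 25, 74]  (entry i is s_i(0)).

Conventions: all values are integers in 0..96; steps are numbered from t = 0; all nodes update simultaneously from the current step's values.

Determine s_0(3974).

Simulating step by step:
t=0: [74, 93, 22, 75, 8, 25, 74]
t=1: [43, 61, 54, 44, 41, 57, 43]
t=2: [50, 33, 40, 49, 52, 37, 50]
t=3: [53, 69, 63, 54, 51, 65, 53]
t=4: [25, 19, 16, 24, 27, 16, 25]
t=5: [68, 62, 59, 67, 70, 59, 68]
t=6: [12, 10, 13, 11, 14, 13, 12]
t=7: [36, 34, 37, 35, 38, 37, 36]
t=8: [83, 85, 82, 84, 81, 82, 83]
t=9: [56, 58, 55, 57, 54, 55, 56]
t=10: [24, 22, 25, 23, 26, 25, 24]
t=11: [72, 70, 73, 71, 74, 73, 72]
t=12: [24, 22, 25, 23, 26, 25, 24]

Answer: s_0(3974) = 24
Key observation: The state at step 10, [24, 22, 25, 23, 26, 25, 24], reappears at step 12: the system is in a cycle of period 2 from step 10 on.  Therefore the state at step 3974 equals the state at step 10 + ((3974 - 10) mod 2) = 10, which is [24, 22, 25, 23, 26, 25, 24].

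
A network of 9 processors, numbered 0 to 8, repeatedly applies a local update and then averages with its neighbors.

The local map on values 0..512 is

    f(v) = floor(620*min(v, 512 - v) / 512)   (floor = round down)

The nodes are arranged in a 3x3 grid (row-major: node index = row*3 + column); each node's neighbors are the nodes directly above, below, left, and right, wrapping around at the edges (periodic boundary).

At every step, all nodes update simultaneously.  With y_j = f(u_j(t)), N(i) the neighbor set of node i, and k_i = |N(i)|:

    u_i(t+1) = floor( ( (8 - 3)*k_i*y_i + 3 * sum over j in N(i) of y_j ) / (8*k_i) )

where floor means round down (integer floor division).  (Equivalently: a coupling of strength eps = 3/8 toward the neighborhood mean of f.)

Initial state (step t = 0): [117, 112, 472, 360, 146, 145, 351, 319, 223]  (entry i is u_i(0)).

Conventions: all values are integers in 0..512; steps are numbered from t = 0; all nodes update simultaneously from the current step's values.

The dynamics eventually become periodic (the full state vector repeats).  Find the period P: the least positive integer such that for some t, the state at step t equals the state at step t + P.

Simulating step by step:
t=0: [117, 112, 472, 360, 146, 145, 351, 319, 223]
t=1: [140, 140, 97, 179, 178, 172, 198, 218, 229]
t=2: [175, 177, 150, 212, 214, 207, 236, 248, 250]
t=3: [219, 222, 204, 254, 257, 249, 278, 286, 284]
t=4: [269, 269, 258, 300, 300, 294, 281, 277, 276]
t=5: [290, 290, 298, 262, 262, 267, 279, 281, 284]
t=6: [271, 271, 265, 296, 296, 291, 281, 280, 277]
t=7: [287, 287, 293, 266, 266, 270, 279, 279, 282]
t=8: [274, 274, 270, 292, 292, 289, 282, 282, 278]
t=9: [285, 285, 288, 269, 269, 272, 278, 278, 281]
t=10: [276, 276, 274, 290, 290, 287, 282, 282, 280]
t=11: [283, 283, 285, 270, 270, 273, 277, 277, 279]
t=12: [278, 278, 276, 290, 290, 287, 284, 284, 282]
t=13: [281, 281, 282, 270, 270, 273, 276, 276, 277]
t=14: [280, 280, 279, 290, 290, 288, 285, 285, 284]
t=15: [278, 278, 280, 269, 269, 271, 274, 274, 275]
t=16: [284, 284, 282, 292, 292, 290, 287, 287, 286]
t=17: [274, 274, 276, 267, 267, 269, 271, 271, 272]
t=18: [288, 288, 286, 294, 294, 293, 291, 291, 290]
t=19: [270, 270, 271, 264, 264, 265, 267, 267, 268]
t=20: [293, 293, 292, 298, 298, 298, 296, 296, 295]
t=21: [264, 264, 264, 259, 259, 259, 261, 261, 261]
t=22: [300, 300, 300, 305, 305, 305, 303, 303, 303]
t=23: [255, 255, 255, 250, 250, 250, 253, 253, 253]
t=24: [307, 307, 307, 302, 302, 302, 305, 305, 305]
t=25: [248, 248, 248, 253, 253, 253, 250, 250, 250]
t=26: [300, 300, 300, 305, 305, 305, 302, 302, 302]
t=27: [255, 255, 255, 250, 250, 250, 253, 253, 253]

Answer: 4
Key observation: The state at step 23, [255, 255, 255, 250, 250, 250, 253, 253, 253], reappears at step 27 — and no state repeats earlier — so the cycle the system enters has period 4.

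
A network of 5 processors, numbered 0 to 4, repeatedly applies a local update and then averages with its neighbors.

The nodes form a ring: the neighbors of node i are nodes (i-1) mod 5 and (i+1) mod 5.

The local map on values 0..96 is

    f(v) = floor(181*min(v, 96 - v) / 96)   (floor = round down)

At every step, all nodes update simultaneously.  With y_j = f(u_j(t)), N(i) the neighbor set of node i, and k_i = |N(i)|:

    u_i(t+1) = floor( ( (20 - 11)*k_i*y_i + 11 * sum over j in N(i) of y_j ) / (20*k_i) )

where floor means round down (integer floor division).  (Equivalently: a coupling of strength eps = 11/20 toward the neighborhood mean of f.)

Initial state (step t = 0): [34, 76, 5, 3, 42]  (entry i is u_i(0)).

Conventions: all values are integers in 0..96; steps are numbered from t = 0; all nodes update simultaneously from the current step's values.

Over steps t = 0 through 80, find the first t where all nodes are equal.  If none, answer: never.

Answer: never
Key observation: The state at step 39 reappears at step 41 — the system is in a cycle of period 2 from step 39 on.  No step 0..41 is synchronized, and the cycle repeats forever, so no step up to 80 (or ever) has all nodes equal.

Derivation:
t=0: [34, 76, 5, 3, 42]  (not all equal)
t=1: [60, 36, 15, 26, 54]  (not all equal)
t=2: [70, 56, 44, 51, 67]  (not all equal)
t=3: [57, 69, 80, 75, 60]  (not all equal)
t=4: [65, 50, 37, 44, 60]  (not all equal)
t=5: [68, 73, 77, 74, 68]  (not all equal)
t=6: [49, 43, 38, 42, 48]  (not all equal)
t=7: [86, 80, 75, 79, 86]  (not all equal)
t=8: [21, 29, 34, 30, 21]  (not all equal)
t=9: [43, 52, 59, 53, 43]  (not all equal)
t=10: [81, 78, 75, 77, 81]  (not all equal)
t=11: [29, 33, 36, 34, 29]  (not all equal)
t=12: [56, 61, 64, 62, 56]  (not all equal)
t=13: [72, 66, 62, 65, 71]  (not all equal)
t=14: [48, 55, 60, 56, 49]  (not all equal)
t=15: [85, 77, 71, 76, 84]  (not all equal)
t=16: [24, 34, 40, 35, 25]  (not all equal)
t=17: [50, 61, 69, 62, 51]  (not all equal)
t=18: [79, 66, 57, 65, 79]  (not all equal)
t=19: [38, 54, 64, 54, 39]  (not all equal)
t=20: [73, 71, 70, 72, 74]  (not all equal)
t=21: [43, 46, 47, 45, 42]  (not all equal)
t=22: [81, 85, 86, 83, 80]  (not all equal)
t=23: [26, 21, 20, 24, 27]  (not all equal)
t=24: [46, 41, 39, 44, 48]  (not all equal)
t=25: [84, 78, 76, 81, 86]  (not all equal)
t=26: [23, 31, 33, 27, 21]  (not all equal)
t=27: [46, 54, 57, 50, 43]  (not all equal)
t=28: [82, 79, 78, 81, 83]  (not all equal)
t=29: [27, 30, 31, 28, 25]  (not all equal)
t=30: [50, 54, 55, 52, 49]  (not all equal)
t=31: [84, 80, 78, 82, 85]  (not all equal)
t=32: [23, 28, 30, 26, 22]  (not all equal)
t=33: [44, 50, 52, 48, 43]  (not all equal)
t=34: [82, 83, 85, 85, 83]  (not all equal)
t=35: [24, 23, 21, 21, 23]  (not all equal)
t=36: [43, 42, 40, 40, 42]  (not all equal)
t=37: [79, 78, 76, 76, 78]  (not all equal)
t=38: [32, 33, 35, 35, 33]  (not all equal)
t=39: [61, 62, 64, 64, 62]  (not all equal)
t=40: [64, 63, 61, 61, 63]  (not all equal)
t=41: [61, 62, 64, 64, 62]  (not all equal)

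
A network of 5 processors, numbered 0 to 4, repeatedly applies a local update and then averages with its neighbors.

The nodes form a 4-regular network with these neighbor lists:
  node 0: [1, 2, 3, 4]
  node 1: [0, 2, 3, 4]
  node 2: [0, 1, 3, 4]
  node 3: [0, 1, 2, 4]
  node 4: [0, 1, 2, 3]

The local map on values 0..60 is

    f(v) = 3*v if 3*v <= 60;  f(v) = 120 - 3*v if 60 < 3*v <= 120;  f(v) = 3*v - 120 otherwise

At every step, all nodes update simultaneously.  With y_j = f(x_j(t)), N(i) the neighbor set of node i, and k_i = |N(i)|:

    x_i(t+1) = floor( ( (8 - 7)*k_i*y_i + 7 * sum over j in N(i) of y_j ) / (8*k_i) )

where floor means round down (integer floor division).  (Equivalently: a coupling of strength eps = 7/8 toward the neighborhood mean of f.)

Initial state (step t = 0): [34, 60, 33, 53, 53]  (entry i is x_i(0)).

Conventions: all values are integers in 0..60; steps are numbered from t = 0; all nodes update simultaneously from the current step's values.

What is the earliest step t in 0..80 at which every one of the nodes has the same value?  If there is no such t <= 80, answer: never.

Answer: 3
Key observation: Synchronization is absorbing here: once all nodes are equal they stay equal, and step 3 is the first all-equal step.

Derivation:
t=0: [34, 60, 33, 53, 53]  (not all equal)
t=1: [37, 33, 36, 35, 35]  (not all equal)
t=2: [14, 13, 14, 14, 14]  (not all equal)
t=3: [41, 41, 41, 41, 41]  (all equal)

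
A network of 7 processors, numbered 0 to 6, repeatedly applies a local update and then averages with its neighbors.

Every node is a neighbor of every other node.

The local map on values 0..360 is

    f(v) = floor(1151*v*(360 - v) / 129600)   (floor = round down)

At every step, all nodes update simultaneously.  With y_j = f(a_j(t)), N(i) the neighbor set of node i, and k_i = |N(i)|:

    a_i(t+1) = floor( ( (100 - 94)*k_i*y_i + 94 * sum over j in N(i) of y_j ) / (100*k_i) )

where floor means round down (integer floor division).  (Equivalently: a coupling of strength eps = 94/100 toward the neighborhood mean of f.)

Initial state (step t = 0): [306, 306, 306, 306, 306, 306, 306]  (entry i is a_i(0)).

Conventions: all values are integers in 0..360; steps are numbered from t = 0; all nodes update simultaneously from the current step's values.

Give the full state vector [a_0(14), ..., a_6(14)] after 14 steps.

Answer: [287, 287, 287, 287, 287, 287, 287]

Derivation:
t=0: [306, 306, 306, 306, 306, 306, 306]
t=1: [146, 146, 146, 146, 146, 146, 146]
t=2: [277, 277, 277, 277, 277, 277, 277]
t=3: [204, 204, 204, 204, 204, 204, 204]
t=4: [282, 282, 282, 282, 282, 282, 282]
t=5: [195, 195, 195, 195, 195, 195, 195]
t=6: [285, 285, 285, 285, 285, 285, 285]
t=7: [189, 189, 189, 189, 189, 189, 189]
t=8: [287, 287, 287, 287, 287, 287, 287]
t=9: [186, 186, 186, 186, 186, 186, 186]
t=10: [287, 287, 287, 287, 287, 287, 287]
t=11: [186, 186, 186, 186, 186, 186, 186]
t=12: [287, 287, 287, 287, 287, 287, 287]
t=13: [186, 186, 186, 186, 186, 186, 186]
t=14: [287, 287, 287, 287, 287, 287, 287]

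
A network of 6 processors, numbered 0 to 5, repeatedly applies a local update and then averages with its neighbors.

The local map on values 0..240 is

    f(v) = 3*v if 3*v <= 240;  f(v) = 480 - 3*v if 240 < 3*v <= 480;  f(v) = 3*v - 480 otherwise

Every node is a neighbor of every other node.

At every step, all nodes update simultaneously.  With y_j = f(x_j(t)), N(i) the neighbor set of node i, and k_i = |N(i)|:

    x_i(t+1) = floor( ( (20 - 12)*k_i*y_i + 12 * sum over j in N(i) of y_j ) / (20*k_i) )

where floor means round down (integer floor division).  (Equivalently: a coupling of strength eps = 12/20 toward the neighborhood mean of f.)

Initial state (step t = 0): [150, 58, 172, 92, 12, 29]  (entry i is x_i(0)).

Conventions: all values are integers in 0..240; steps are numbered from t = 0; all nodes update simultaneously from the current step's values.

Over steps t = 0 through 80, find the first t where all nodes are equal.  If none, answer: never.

Answer: never
Key observation: The state at step 24 reappears at step 26 — the system is in a cycle of period 2 from step 24 on.  No step 0..26 is synchronized, and the cycle repeats forever, so no step up to 80 (or ever) has all nodes equal.

Derivation:
t=0: [150, 58, 172, 92, 12, 29]  (not all equal)
t=1: [76, 116, 78, 125, 78, 92]  (not all equal)
t=2: [200, 173, 201, 165, 201, 193]  (not all equal)
t=3: [95, 73, 96, 66, 96, 90]  (not all equal)
t=4: [199, 206, 198, 200, 198, 203]  (not all equal)
t=5: [120, 126, 119, 121, 119, 123]  (not all equal)
t=6: [117, 112, 117, 116, 117, 114]  (not all equal)
t=7: [132, 136, 132, 133, 132, 134]  (not all equal)
t=8: [81, 78, 81, 80, 81, 79]  (not all equal)
t=9: [237, 236, 237, 237, 237, 237]  (not all equal)
t=10: [230, 229, 230, 230, 230, 230]  (not all equal)
t=11: [209, 208, 209, 209, 209, 209]  (not all equal)
t=12: [146, 145, 146, 146, 146, 146]  (not all equal)
t=13: [42, 43, 42, 42, 42, 42]  (not all equal)
t=14: [126, 127, 126, 126, 126, 126]  (not all equal)
t=15: [101, 100, 101, 101, 101, 101]  (not all equal)
t=16: [177, 178, 177, 177, 177, 177]  (not all equal)
t=17: [51, 52, 51, 51, 51, 51]  (not all equal)
t=18: [153, 154, 153, 153, 153, 153]  (not all equal)
t=19: [20, 19, 20, 20, 20, 20]  (not all equal)
t=20: [59, 58, 59, 59, 59, 59]  (not all equal)
t=21: [176, 175, 176, 176, 176, 176]  (not all equal)
t=22: [47, 46, 47, 47, 47, 47]  (not all equal)
t=23: [140, 139, 140, 140, 140, 140]  (not all equal)
t=24: [60, 61, 60, 60, 60, 60]  (not all equal)
t=25: [180, 181, 180, 180, 180, 180]  (not all equal)
t=26: [60, 61, 60, 60, 60, 60]  (not all equal)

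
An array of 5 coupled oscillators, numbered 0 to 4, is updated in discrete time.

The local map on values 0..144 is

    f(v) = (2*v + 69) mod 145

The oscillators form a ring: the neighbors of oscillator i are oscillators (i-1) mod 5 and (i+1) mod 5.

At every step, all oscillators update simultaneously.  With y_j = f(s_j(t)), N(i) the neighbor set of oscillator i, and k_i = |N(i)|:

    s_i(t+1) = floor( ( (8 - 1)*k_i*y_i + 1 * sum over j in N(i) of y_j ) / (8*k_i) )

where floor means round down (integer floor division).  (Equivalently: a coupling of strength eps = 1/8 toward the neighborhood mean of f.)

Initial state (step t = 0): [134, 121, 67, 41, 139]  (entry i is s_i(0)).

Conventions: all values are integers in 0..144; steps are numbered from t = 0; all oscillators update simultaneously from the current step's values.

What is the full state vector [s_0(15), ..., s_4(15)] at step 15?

Simulating step by step:
t=0: [134, 121, 67, 41, 139]
t=1: [46, 24, 52, 12, 53]
t=2: [23, 105, 37, 85, 33]
t=3: [117, 133, 139, 99, 131]
t=4: [16, 43, 60, 112, 44]
t=5: [89, 17, 39, 6, 17]
t=6: [102, 96, 13, 77, 101]
t=7: [127, 115, 95, 82, 123]
t=8: [31, 17, 105, 85, 29]
t=9: [129, 106, 129, 98, 125]
t=10: [42, 123, 48, 109, 35]
t=11: [17, 23, 27, 134, 131]
t=12: [99, 114, 117, 51, 45]
t=13: [108, 14, 13, 24, 21]
t=14: [135, 99, 96, 115, 113]
t=15: [50, 117, 109, 15, 8]

Answer: [50, 117, 109, 15, 8]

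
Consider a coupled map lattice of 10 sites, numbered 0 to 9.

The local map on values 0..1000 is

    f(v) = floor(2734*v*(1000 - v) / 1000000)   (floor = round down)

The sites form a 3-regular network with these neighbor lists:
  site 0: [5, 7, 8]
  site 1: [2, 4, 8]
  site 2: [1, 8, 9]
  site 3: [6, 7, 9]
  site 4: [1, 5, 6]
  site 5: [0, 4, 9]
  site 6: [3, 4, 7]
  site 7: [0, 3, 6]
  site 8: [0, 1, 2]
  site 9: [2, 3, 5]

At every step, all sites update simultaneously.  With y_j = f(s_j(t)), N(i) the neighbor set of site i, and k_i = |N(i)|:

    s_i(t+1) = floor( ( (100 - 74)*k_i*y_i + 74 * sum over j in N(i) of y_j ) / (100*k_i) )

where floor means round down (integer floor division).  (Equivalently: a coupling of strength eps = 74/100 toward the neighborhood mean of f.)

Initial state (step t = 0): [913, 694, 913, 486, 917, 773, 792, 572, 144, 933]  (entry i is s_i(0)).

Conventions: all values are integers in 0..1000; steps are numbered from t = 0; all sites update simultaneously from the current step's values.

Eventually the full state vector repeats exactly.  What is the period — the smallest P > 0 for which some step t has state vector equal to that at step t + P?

Answer: 2
Key observation: The state at step 10, [635, 635, 635, 635, 635, 635, 635, 635, 635, 635], reappears at step 12 — and no state repeats earlier — so the cycle the system enters has period 2.

Derivation:
t=0: [913, 694, 913, 486, 917, 773, 792, 572, 144, 933]
t=1: [422, 338, 324, 495, 426, 271, 501, 506, 337, 384]
t=2: [625, 621, 616, 673, 626, 628, 679, 678, 621, 617]
t=3: [629, 643, 644, 609, 629, 640, 607, 607, 643, 632]
t=4: [636, 629, 628, 647, 636, 634, 648, 648, 629, 635]
t=5: [631, 636, 636, 625, 631, 632, 625, 625, 636, 632]
t=6: [635, 632, 632, 638, 635, 635, 639, 639, 632, 635]
t=7: [632, 634, 634, 631, 632, 633, 630, 630, 634, 633]
t=8: [635, 634, 634, 636, 635, 635, 636, 636, 634, 635]
t=9: [633, 633, 633, 632, 633, 633, 632, 632, 633, 633]
t=10: [635, 635, 635, 635, 635, 635, 635, 635, 635, 635]
t=11: [633, 633, 633, 633, 633, 633, 633, 633, 633, 633]
t=12: [635, 635, 635, 635, 635, 635, 635, 635, 635, 635]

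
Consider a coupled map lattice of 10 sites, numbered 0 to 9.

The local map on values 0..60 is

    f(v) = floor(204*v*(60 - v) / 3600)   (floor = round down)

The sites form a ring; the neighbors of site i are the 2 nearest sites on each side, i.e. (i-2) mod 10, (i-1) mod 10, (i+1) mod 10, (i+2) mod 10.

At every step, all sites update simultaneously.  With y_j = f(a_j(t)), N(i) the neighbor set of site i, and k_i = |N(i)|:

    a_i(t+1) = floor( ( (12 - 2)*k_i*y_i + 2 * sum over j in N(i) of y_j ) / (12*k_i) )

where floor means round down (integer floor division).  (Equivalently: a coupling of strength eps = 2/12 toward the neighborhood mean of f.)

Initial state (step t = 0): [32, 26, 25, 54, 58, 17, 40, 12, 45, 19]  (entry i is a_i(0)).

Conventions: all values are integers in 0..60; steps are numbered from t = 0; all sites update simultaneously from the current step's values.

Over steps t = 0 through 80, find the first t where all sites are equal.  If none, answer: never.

Simulating step by step:
t=0: [32, 26, 25, 54, 58, 17, 40, 12, 45, 19]  (not all equal)
t=1: [49, 48, 46, 21, 11, 38, 42, 33, 38, 43]  (not all equal)
t=2: [31, 33, 35, 44, 32, 46, 42, 49, 45, 40]  (not all equal)
t=3: [49, 49, 48, 40, 48, 36, 41, 31, 38, 44]  (not all equal)
t=4: [31, 31, 32, 43, 33, 47, 44, 49, 45, 39]  (not all equal)
t=5: [49, 49, 49, 41, 48, 35, 38, 31, 38, 45]  (not all equal)
t=6: [31, 30, 30, 42, 33, 48, 46, 49, 46, 38]  (not all equal)
t=7: [49, 50, 50, 42, 48, 33, 36, 31, 36, 46]  (not all equal)
t=8: [30, 29, 28, 40, 33, 48, 47, 49, 46, 36]  (not all equal)
t=9: [50, 49, 49, 45, 48, 33, 34, 31, 36, 46]  (not all equal)
t=10: [29, 30, 30, 37, 33, 48, 49, 49, 46, 36]  (not all equal)
t=11: [49, 50, 50, 47, 48, 33, 31, 31, 36, 46]  (not all equal)
t=12: [30, 28, 28, 34, 33, 48, 49, 49, 46, 36]  (not all equal)
t=13: [50, 49, 50, 49, 48, 33, 31, 31, 36, 46]  (not all equal)
t=14: [29, 30, 28, 30, 33, 48, 49, 49, 46, 36]  (not all equal)
t=15: [49, 50, 50, 50, 48, 33, 31, 31, 36, 46]  (not all equal)
t=16: [30, 28, 28, 29, 33, 48, 49, 49, 46, 36]  (not all equal)
t=17: [50, 49, 50, 49, 48, 33, 31, 31, 36, 46]  (not all equal)

Answer: never
Key observation: The state at step 13 reappears at step 17 — the system is in a cycle of period 4 from step 13 on.  No step 0..17 is synchronized, and the cycle repeats forever, so no step up to 80 (or ever) has all sites equal.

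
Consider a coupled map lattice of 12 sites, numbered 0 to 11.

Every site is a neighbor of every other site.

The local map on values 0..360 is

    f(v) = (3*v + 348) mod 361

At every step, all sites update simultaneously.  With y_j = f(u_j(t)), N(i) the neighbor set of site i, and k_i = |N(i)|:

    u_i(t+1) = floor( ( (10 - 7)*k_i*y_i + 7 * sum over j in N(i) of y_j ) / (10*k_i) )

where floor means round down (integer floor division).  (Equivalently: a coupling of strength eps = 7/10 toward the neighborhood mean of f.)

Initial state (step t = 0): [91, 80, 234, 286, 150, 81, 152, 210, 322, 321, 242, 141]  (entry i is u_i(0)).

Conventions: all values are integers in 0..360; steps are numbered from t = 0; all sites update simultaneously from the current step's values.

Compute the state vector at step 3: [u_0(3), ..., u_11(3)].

Simulating step by step:
t=0: [91, 80, 234, 286, 150, 81, 152, 210, 322, 321, 242, 141]
t=1: [216, 209, 232, 184, 173, 209, 174, 215, 210, 209, 238, 166]
t=2: [244, 239, 255, 221, 213, 239, 214, 243, 239, 239, 259, 208]
t=3: [290, 286, 212, 273, 268, 286, 268, 289, 286, 286, 215, 264]

Answer: [290, 286, 212, 273, 268, 286, 268, 289, 286, 286, 215, 264]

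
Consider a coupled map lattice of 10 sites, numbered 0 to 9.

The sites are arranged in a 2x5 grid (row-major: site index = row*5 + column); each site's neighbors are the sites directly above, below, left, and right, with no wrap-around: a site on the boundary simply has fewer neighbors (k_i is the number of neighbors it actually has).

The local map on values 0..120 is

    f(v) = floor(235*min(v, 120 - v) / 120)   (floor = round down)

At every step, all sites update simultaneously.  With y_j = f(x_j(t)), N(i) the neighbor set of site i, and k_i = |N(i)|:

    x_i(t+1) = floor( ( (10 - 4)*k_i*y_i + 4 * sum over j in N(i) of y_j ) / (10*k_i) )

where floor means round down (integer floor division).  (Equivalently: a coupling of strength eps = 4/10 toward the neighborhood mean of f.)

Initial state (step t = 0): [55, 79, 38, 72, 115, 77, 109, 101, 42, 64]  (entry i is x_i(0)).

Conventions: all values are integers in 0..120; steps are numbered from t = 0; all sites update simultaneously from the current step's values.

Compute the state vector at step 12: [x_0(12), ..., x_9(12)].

Simulating step by step:
t=0: [55, 79, 38, 72, 115, 77, 109, 101, 42, 64]
t=1: [97, 74, 72, 78, 46, 76, 39, 45, 81, 83]
t=2: [62, 82, 91, 83, 84, 75, 80, 85, 77, 76]
t=3: [100, 77, 62, 71, 73, 91, 77, 69, 80, 82]
t=4: [51, 81, 104, 94, 89, 58, 82, 96, 82, 78]
t=5: [97, 72, 41, 52, 62, 102, 75, 52, 68, 76]
t=6: [52, 84, 87, 99, 105, 47, 83, 96, 99, 94]
t=7: [93, 73, 59, 42, 35, 89, 71, 51, 43, 44]
t=8: [61, 90, 105, 84, 74, 65, 90, 98, 86, 82]
t=9: [102, 61, 40, 66, 82, 98, 62, 46, 64, 75]
t=10: [52, 99, 88, 97, 83, 55, 100, 94, 103, 89]
t=11: [90, 51, 55, 49, 64, 92, 49, 47, 40, 57]
t=12: [65, 94, 102, 96, 106, 63, 89, 92, 86, 104]

Answer: [65, 94, 102, 96, 106, 63, 89, 92, 86, 104]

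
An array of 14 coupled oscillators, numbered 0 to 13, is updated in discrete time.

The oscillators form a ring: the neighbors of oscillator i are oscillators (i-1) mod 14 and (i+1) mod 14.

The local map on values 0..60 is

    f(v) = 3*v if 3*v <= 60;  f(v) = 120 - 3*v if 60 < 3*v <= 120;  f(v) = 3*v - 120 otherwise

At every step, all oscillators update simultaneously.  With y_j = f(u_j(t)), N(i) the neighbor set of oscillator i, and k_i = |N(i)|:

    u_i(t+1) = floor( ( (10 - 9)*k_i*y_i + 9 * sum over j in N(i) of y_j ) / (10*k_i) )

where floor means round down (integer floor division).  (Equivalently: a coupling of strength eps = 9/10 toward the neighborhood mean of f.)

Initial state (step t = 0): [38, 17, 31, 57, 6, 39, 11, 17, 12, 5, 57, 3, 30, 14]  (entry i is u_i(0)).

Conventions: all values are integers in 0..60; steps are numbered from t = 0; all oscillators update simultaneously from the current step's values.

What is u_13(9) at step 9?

Answer: u_13(9) = 37

Derivation:
t=0: [38, 17, 31, 57, 6, 39, 11, 17, 12, 5, 57, 3, 30, 14]
t=1: [42, 19, 48, 25, 26, 23, 27, 36, 33, 40, 15, 37, 25, 20]
t=2: [53, 19, 48, 34, 47, 41, 32, 28, 7, 29, 8, 41, 35, 28]
t=3: [45, 34, 36, 22, 11, 20, 19, 23, 33, 23, 18, 17, 19, 27]
t=4: [27, 13, 33, 25, 54, 46, 55, 40, 48, 38, 51, 55, 46, 36]
t=5: [26, 30, 39, 32, 32, 40, 12, 31, 5, 26, 26, 27, 27, 26]
t=6: [36, 23, 24, 14, 13, 27, 15, 25, 32, 29, 40, 40, 40, 40]
t=7: [24, 32, 46, 43, 40, 41, 42, 35, 37, 14, 14, 0, 0, 5]
t=8: [22, 32, 16, 9, 5, 3, 8, 8, 26, 27, 23, 18, 6, 23]
t=9: [39, 48, 27, 31, 17, 18, 17, 32, 32, 45, 46, 36, 49, 37]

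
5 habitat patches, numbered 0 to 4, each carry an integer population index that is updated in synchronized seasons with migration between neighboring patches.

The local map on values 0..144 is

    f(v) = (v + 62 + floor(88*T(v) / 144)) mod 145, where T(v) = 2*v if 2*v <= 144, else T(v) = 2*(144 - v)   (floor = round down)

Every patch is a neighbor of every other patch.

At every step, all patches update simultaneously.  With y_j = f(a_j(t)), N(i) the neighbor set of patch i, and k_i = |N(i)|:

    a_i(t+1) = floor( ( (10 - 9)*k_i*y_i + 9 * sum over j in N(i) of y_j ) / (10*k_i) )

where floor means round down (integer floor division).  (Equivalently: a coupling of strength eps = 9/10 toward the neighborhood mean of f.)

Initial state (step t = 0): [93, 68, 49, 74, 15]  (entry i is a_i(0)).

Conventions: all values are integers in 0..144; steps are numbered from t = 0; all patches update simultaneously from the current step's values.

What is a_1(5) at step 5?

Answer: a_1(5) = 28

Derivation:
t=0: [93, 68, 49, 74, 15]
t=1: [66, 67, 72, 66, 63]
t=2: [65, 65, 63, 65, 66]
t=3: [60, 60, 61, 60, 60]
t=4: [50, 50, 50, 50, 50]
t=5: [28, 28, 28, 28, 28]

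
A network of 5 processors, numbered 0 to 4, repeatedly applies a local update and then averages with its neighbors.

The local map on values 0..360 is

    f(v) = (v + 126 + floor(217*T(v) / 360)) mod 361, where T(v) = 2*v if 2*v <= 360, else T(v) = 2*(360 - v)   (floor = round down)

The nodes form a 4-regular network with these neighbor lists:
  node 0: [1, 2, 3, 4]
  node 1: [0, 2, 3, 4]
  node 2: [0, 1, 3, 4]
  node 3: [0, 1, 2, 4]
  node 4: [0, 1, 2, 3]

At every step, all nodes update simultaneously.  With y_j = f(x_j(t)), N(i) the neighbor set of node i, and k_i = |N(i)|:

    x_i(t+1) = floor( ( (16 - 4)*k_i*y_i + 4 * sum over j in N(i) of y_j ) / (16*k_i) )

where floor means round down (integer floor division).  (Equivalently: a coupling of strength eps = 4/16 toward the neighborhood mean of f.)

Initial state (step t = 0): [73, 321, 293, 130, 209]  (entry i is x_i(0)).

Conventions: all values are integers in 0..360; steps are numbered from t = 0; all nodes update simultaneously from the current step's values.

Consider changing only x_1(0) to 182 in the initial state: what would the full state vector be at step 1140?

Answer: [58, 58, 58, 58, 58]
Key observation: The state at step 17, [133, 133, 133, 133, 133], reappears at step 23: the system is in a cycle of period 6 from step 17 on.  Therefore the state at step 1140 equals the state at step 17 + ((1140 - 17) mod 6) = 18, which is [58, 58, 58, 58, 58].

Derivation:
t=0: [73, 182, 293, 130, 209]
t=1: [246, 160, 144, 84, 156]
t=2: [149, 128, 104, 261, 122]
t=3: [106, 74, 286, 141, 65]
t=4: [317, 269, 167, 122, 255]
t=5: [128, 135, 128, 60, 137]
t=6: [62, 72, 62, 207, 76]
t=7: [258, 273, 258, 185, 280]
t=8: [145, 143, 145, 155, 142]
t=9: [84, 82, 84, 99, 80]
t=10: [312, 308, 312, 334, 306]
t=11: [133, 134, 133, 131, 135]
t=12: [58, 59, 58, 54, 60]
t=13: [253, 255, 253, 247, 256]
t=14: [146, 146, 146, 147, 146]
t=15: [87, 87, 87, 88, 87]
t=16: [317, 317, 317, 319, 317]
t=17: [133, 133, 133, 133, 133]
t=18: [58, 58, 58, 58, 58]
t=19: [253, 253, 253, 253, 253]
t=20: [146, 146, 146, 146, 146]
t=21: [87, 87, 87, 87, 87]
t=22: [317, 317, 317, 317, 317]
t=23: [133, 133, 133, 133, 133]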